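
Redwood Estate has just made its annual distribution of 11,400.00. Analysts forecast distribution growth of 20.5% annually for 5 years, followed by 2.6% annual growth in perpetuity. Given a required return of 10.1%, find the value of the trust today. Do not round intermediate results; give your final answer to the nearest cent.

D_1 = 13737.00000
D_2 = 16553.08500
D_3 = 19946.46742
D_4 = 24035.49325
D_5 = 28962.76936
Terminal value at year 5: TV = D_5×(1+g_2)/(r−g_2) = 29715.80137/0.075 = 396210.68488
P_0 = D_1/(1+r)^1 + D_2/(1+r)^2 + D_3/(1+r)^3 + D_4/(1+r)^4 + D_5/(1+r)^5 + TV/(1+r)^5
    = 12476.83924 + 13655.39626 + 14945.27928 + 16357.00412 + 17902.07990 + 244900.45298 = 320237.05178

320237.05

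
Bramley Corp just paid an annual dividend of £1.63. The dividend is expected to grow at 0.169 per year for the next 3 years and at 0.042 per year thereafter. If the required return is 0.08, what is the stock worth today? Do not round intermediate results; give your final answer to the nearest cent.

£62.42

D_1 = 1.90547
D_2 = 2.22749
D_3 = 2.60394
Terminal value at year 3: TV = D_3×(1+g_2)/(r−g_2) = 2.71331/0.038 = 71.40280
P_0 = D_1/(1+r)^1 + D_2/(1+r)^2 + D_3/(1+r)^3 + TV/(1+r)^3
    = 1.76432 + 1.90972 + 2.06709 + 56.68185 = 62.42298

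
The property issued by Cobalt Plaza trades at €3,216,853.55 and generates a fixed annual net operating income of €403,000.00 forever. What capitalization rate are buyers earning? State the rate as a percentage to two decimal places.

12.53%

P = C/r ⇒ r = C/P = €403,000.00/€3,216,853.55 = 0.125278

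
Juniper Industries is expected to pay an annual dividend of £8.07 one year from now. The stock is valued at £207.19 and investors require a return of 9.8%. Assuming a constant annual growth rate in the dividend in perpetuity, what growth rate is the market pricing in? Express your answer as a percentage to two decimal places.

5.91%

P = D₁/(r−g) ⇒ g = r − D₁/P = 0.098 − £8.07/£207.19 = 0.059050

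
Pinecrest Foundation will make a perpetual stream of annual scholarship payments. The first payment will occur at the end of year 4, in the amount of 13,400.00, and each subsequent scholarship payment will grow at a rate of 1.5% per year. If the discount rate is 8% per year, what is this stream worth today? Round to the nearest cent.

Value at end of year 3: C₁ / (r − g) = 13,400.00 / (0.08 − 0.015) = 206,153.8462
Discount to today: PV = 206,153.8462 / (1 + 0.08)^3 = 206,153.8462 / 1.259712 = 163,651.57

163651.57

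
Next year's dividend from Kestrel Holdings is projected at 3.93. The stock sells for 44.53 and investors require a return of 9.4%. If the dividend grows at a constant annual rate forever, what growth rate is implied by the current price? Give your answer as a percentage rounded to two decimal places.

P = D₁/(r−g) ⇒ g = r − D₁/P = 0.094 − 3.93/44.53 = 0.005745

0.57%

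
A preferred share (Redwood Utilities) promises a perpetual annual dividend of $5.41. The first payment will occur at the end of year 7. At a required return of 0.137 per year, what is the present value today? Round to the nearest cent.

Value at end of year 6: C / r = $5.41 / 0.137 = $39.4891
Discount to today: PV = $39.4891 / (1 + 0.137)^6 = $39.4891 / 2.160542 = $18.28

$18.28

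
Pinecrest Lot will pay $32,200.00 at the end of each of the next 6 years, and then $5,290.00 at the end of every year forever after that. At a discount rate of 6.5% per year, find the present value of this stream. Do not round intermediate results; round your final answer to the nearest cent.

PV of 6-year annuity: $32,200.00 × [1 − (1+0.065)^−6] / 0.065 = 155880.63653
Perpetuity value at year 6: $5,290.00 / 0.065 = 81384.61538
PV of perpetuity: 81384.61538 / (1+0.065)^6 = 55775.65367
Total PV = 155880.63653 + 55775.65367 = 211656.29020

$211656.29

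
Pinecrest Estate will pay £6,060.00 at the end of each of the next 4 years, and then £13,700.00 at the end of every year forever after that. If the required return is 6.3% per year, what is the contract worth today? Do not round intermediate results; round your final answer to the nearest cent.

PV of 4-year annuity: £6,060.00 × [1 − (1+0.063)^−4] / 0.063 = 20855.09040
Perpetuity value at year 4: £13,700.00 / 0.063 = 217460.31746
PV of perpetuity: 217460.31746 / (1+0.063)^4 = 170312.67085
Total PV = 20855.09040 + 170312.67085 = 191167.76125

£191167.76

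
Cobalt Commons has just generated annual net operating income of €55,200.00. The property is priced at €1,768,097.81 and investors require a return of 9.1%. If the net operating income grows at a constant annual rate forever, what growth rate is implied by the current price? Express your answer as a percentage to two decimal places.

P = D₀(1+g)/(r−g) ⇒ P(r−g) = D₀(1+g) ⇒ g(P+D₀) = P·r − D₀
g = (P·r − D₀)/(P + D₀) = (€1,768,097.81×0.091 − €55,200.00) / (€1,768,097.81 + €55,200.00) = 0.057970

5.80%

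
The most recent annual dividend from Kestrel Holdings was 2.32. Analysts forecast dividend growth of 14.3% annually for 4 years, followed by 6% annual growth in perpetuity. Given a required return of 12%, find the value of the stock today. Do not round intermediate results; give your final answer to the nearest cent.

D_1 = 2.65176
D_2 = 3.03096
D_3 = 3.46439
D_4 = 3.95980
Terminal value at year 4: TV = D_4×(1+g_2)/(r−g_2) = 4.19738/0.06 = 69.95641
P_0 = D_1/(1+r)^1 + D_2/(1+r)^2 + D_3/(1+r)^3 + D_4/(1+r)^4 + TV/(1+r)^4
    = 2.36764 + 2.41626 + 2.46588 + 2.51652 + 44.45856 = 54.22488

54.22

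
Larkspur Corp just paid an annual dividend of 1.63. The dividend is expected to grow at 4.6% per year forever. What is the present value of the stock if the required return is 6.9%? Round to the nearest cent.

74.13

D₁ = D₀ × (1 + g) = 1.63 × 1.046 = 1.7050
Growing perpetuity: P = D₁ / (r − g) = 1.7050 / (0.069 − 0.046) = 74.13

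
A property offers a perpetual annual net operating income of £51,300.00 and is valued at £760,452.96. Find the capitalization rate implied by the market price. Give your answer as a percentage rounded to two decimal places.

P = C/r ⇒ r = C/P = £51,300.00/£760,452.96 = 0.067460

6.75%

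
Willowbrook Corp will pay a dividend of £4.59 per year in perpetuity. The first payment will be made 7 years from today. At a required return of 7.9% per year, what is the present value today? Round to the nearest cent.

£36.82

Value at end of year 6: C / r = £4.59 / 0.079 = £58.1013
Discount to today: PV = £58.1013 / (1 + 0.079)^6 = £58.1013 / 1.578079 = £36.82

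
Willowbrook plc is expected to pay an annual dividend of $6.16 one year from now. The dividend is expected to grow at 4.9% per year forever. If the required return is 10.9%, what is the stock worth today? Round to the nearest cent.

Growing perpetuity: P = D₁ / (r − g) = $6.1600 / (0.109 − 0.049) = $102.67

$102.67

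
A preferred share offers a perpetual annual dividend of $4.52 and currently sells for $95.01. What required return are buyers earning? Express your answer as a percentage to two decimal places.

4.76%

P = C/r ⇒ r = C/P = $4.52/$95.01 = 0.047574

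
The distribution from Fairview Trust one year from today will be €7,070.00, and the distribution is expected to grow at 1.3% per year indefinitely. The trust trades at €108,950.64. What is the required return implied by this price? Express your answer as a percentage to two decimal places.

P = D₁/(r − g) ⇒ r = D₁/P + g = €7,070.0000/€108,950.64 + 0.013 = 0.064892 + 0.013 = 0.077892

7.79%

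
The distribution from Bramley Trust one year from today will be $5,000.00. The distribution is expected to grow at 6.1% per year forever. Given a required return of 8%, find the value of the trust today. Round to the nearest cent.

Growing perpetuity: P = D₁ / (r − g) = $5,000.0000 / (0.08 − 0.061) = $263,157.89

$263157.89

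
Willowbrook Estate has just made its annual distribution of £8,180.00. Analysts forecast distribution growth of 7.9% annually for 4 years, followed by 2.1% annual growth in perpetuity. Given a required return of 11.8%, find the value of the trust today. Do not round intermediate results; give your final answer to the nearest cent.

£104665.24

D_1 = 8826.22000
D_2 = 9523.49138
D_3 = 10275.84720
D_4 = 11087.63913
Terminal value at year 4: TV = D_4×(1+g_2)/(r−g_2) = 11320.47955/0.097 = 116705.97474
P_0 = D_1/(1+r)^1 + D_2/(1+r)^2 + D_3/(1+r)^3 + D_4/(1+r)^4 + TV/(1+r)^4
    = 7894.65116 + 7619.25635 + 7353.46834 + 7096.95200 + 74700.90719 = 104665.23505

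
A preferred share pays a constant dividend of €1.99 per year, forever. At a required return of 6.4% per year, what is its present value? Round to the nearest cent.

Level perpetuity: PV = C / r = €1.99 / 0.064 = €31.09

€31.09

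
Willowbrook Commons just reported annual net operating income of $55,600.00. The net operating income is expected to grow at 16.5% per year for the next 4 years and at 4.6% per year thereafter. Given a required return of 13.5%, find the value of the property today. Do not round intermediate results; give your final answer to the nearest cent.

D_1 = 64774.00000
D_2 = 75461.71000
D_3 = 87912.89215
D_4 = 102418.51935
Terminal value at year 4: TV = D_4×(1+g_2)/(r−g_2) = 107129.77125/0.089 = 1203705.29489
P_0 = D_1/(1+r)^1 + D_2/(1+r)^2 + D_3/(1+r)^3 + D_4/(1+r)^4 + TV/(1+r)^4
    = 57069.60352 + 58578.05119 + 60126.36973 + 61715.61298 + 725331.81099 = 962821.44842

$962821.45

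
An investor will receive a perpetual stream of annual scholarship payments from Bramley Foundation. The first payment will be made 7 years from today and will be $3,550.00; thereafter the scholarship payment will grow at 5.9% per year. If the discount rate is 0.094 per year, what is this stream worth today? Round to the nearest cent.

Value at end of year 6: C₁ / (r − g) = $3,550.00 / (0.094 − 0.059) = $101,428.5714
Discount to today: PV = $101,428.5714 / (1 + 0.094)^6 = $101,428.5714 / 1.714368 = $59,163.84

$59163.84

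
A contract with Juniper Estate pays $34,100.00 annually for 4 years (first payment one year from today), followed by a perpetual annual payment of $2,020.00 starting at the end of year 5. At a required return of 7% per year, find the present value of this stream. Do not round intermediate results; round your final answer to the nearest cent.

PV of 4-year annuity: $34,100.00 × [1 − (1+0.07)^−4] / 0.07 = 115503.90385
Perpetuity value at year 4: $2,020.00 / 0.07 = 28857.14286
PV of perpetuity: 28857.14286 / (1+0.07)^4 = 22014.97612
Total PV = 115503.90385 + 22014.97612 = 137518.87996

$137518.88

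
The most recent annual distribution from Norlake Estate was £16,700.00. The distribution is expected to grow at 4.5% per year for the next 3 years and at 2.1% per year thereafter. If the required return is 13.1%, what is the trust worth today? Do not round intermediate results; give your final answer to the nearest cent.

£165127.17

D_1 = 17451.50000
D_2 = 18236.81750
D_3 = 19057.47429
Terminal value at year 3: TV = D_3×(1+g_2)/(r−g_2) = 19457.68125/0.11 = 176888.01134
P_0 = D_1/(1+r)^1 + D_2/(1+r)^2 + D_3/(1+r)^3 + TV/(1+r)^3
    = 15430.15031 + 14256.85860 + 13172.78270 + 122267.37397 = 165127.16558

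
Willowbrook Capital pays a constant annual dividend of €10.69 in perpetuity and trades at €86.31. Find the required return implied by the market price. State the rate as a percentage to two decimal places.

P = C/r ⇒ r = C/P = €10.69/€86.31 = 0.123856

12.39%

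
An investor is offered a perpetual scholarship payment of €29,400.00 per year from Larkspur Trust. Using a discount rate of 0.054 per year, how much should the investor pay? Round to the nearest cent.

€544444.44

Level perpetuity: PV = C / r = €29,400.00 / 0.054 = €544,444.44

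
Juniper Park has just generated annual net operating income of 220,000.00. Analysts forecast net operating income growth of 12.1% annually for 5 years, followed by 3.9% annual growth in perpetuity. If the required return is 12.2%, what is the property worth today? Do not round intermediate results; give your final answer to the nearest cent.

D_1 = 246620.00000
D_2 = 276461.02000
D_3 = 309912.80342
D_4 = 347412.25263
D_5 = 389449.13520
Terminal value at year 5: TV = D_5×(1+g_2)/(r−g_2) = 404637.65148/0.083 = 4875152.42741
P_0 = D_1/(1+r)^1 + D_2/(1+r)^2 + D_3/(1+r)^3 + D_4/(1+r)^4 + D_5/(1+r)^5 + TV/(1+r)^5
    = 219803.92157 + 219608.01790 + 219412.28882 + 219216.73420 + 219021.35387 + 2741725.14056 = 3838787.45692

3838787.46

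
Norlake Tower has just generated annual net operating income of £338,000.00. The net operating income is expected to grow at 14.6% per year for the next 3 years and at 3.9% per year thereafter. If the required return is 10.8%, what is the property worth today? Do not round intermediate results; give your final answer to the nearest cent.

£6716573.76

D_1 = 387348.00000
D_2 = 443900.80800
D_3 = 508710.32597
Terminal value at year 3: TV = D_3×(1+g_2)/(r−g_2) = 528550.02868/0.069 = 7660145.34320
P_0 = D_1/(1+r)^1 + D_2/(1+r)^2 + D_3/(1+r)^3 + TV/(1+r)^3
    = 349592.05776 + 361581.67707 + 373982.49271 + 5631417.53517 = 6716573.76271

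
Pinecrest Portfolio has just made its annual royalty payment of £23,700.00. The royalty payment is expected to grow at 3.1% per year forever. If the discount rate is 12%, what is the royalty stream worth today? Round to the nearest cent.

£274547.19

D₁ = D₀ × (1 + g) = £23,700.00 × 1.031 = £24,434.7000
Growing perpetuity: P = D₁ / (r − g) = £24,434.7000 / (0.12 − 0.031) = £274,547.19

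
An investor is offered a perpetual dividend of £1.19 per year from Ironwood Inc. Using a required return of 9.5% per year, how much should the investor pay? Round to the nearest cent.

Level perpetuity: PV = C / r = £1.19 / 0.095 = £12.53

£12.53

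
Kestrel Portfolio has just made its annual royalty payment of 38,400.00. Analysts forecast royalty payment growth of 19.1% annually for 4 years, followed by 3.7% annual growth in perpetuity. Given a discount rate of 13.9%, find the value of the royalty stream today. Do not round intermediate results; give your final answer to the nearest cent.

638675.93

D_1 = 45734.40000
D_2 = 54469.67040
D_3 = 64873.37745
D_4 = 77264.19254
Terminal value at year 4: TV = D_4×(1+g_2)/(r−g_2) = 80122.96766/0.102 = 785519.29081
P_0 = D_1/(1+r)^1 + D_2/(1+r)^2 + D_3/(1+r)^3 + D_4/(1+r)^4 + TV/(1+r)^4
    = 40153.11677 + 41986.27048 + 43903.11513 + 45907.47157 + 466725.96101 = 638675.93496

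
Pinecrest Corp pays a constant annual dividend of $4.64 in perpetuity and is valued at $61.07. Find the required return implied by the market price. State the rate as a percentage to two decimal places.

7.60%

P = C/r ⇒ r = C/P = $4.64/$61.07 = 0.075978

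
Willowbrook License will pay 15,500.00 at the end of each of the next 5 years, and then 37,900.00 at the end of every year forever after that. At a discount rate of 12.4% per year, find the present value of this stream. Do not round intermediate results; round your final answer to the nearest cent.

PV of 5-year annuity: 15,500.00 × [1 − (1+0.124)^−5] / 0.124 = 55324.76265
Perpetuity value at year 5: 37,900.00 / 0.124 = 305645.16129
PV of perpetuity: 305645.16129 / (1+0.124)^5 = 170367.19327
Total PV = 55324.76265 + 170367.19327 = 225691.95592

225691.96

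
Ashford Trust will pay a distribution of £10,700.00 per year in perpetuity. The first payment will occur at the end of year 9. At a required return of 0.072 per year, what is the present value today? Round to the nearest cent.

£85210.48

Value at end of year 8: C / r = £10,700.00 / 0.072 = £148,611.1111
Discount to today: PV = £148,611.1111 / (1 + 0.072)^8 = £148,611.1111 / 1.744047 = £85,210.48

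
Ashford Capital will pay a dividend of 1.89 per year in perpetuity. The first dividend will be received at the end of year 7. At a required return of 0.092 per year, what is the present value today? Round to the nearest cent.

12.12

Value at end of year 6: C / r = 1.89 / 0.092 = 20.5435
Discount to today: PV = 20.5435 / (1 + 0.092)^6 = 20.5435 / 1.695649 = 12.12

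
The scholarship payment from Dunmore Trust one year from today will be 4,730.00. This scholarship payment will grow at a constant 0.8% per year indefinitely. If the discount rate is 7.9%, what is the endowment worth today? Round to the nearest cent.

66619.72

Growing perpetuity: P = D₁ / (r − g) = 4,730.0000 / (0.079 − 0.008) = 66,619.72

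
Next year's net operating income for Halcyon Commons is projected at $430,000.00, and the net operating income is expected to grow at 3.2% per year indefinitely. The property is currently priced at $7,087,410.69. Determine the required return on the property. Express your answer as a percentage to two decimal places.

9.27%

P = D₁/(r − g) ⇒ r = D₁/P + g = $430,000.0000/$7,087,410.69 + 0.032 = 0.060671 + 0.032 = 0.092671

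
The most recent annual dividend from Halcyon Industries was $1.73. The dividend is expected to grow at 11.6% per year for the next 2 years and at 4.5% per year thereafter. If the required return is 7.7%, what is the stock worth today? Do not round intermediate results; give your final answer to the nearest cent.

$64.31

D_1 = 1.93068
D_2 = 2.15464
Terminal value at year 2: TV = D_2×(1+g_2)/(r−g_2) = 2.25160/0.032 = 70.36243
P_0 = D_1/(1+r)^1 + D_2/(1+r)^2 + TV/(1+r)^2
    = 1.79265 + 1.85756 + 60.66098 = 64.31118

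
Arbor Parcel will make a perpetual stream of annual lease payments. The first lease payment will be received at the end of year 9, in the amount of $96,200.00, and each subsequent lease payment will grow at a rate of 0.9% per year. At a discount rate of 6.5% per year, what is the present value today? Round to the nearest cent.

$1037982.86

Value at end of year 8: C₁ / (r − g) = $96,200.00 / (0.065 − 0.009) = $1,717,857.1429
Discount to today: PV = $1,717,857.1429 / (1 + 0.065)^8 = $1,717,857.1429 / 1.654996 = $1,037,982.86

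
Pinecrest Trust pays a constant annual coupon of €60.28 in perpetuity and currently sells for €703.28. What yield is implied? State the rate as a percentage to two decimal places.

8.57%

P = C/r ⇒ r = C/P = €60.28/€703.28 = 0.085713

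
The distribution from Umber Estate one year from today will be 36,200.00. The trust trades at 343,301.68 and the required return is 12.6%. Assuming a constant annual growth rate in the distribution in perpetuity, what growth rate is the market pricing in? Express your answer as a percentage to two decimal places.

P = D₁/(r−g) ⇒ g = r − D₁/P = 0.126 − 36,200.00/343,301.68 = 0.020553

2.06%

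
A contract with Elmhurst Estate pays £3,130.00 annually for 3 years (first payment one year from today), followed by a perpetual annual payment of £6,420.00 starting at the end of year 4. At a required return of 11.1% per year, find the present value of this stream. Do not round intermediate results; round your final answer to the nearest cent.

PV of 3-year annuity: £3,130.00 × [1 − (1+0.111)^−3] / 0.111 = 7635.54353
Perpetuity value at year 3: £6,420.00 / 0.111 = 57837.83784
PV of perpetuity: 57837.83784 / (1+0.111)^3 = 42176.43545
Total PV = 7635.54353 + 42176.43545 = 49811.97898

£49811.98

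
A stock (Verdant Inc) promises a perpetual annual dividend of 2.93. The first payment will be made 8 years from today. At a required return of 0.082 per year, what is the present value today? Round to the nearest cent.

20.58

Value at end of year 7: C / r = 2.93 / 0.082 = 35.7317
Discount to today: PV = 35.7317 / (1 + 0.082)^7 = 35.7317 / 1.736164 = 20.58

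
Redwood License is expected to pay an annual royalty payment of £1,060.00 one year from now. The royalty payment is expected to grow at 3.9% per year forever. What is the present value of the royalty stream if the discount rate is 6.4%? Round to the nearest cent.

£42400.00

Growing perpetuity: P = D₁ / (r − g) = £1,060.0000 / (0.064 − 0.039) = £42,400.00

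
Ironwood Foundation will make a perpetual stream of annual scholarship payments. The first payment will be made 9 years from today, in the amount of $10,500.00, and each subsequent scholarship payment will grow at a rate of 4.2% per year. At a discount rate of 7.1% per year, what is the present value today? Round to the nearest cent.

$209158.51

Value at end of year 8: C₁ / (r − g) = $10,500.00 / (0.071 − 0.042) = $362,068.9655
Discount to today: PV = $362,068.9655 / (1 + 0.071)^8 = $362,068.9655 / 1.731075 = $209,158.51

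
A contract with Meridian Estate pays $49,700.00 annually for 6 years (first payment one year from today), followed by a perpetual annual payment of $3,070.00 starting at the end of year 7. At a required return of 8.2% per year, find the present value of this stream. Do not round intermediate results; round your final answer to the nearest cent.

$251702.22

PV of 6-year annuity: $49,700.00 × [1 − (1+0.082)^−6] / 0.082 = 228369.74138
Perpetuity value at year 6: $3,070.00 / 0.082 = 37439.02439
PV of perpetuity: 37439.02439 / (1+0.082)^6 = 23332.48302
Total PV = 228369.74138 + 23332.48302 = 251702.22440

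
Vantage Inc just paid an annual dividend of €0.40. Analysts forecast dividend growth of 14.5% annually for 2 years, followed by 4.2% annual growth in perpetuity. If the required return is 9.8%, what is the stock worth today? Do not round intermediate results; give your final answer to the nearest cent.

D_1 = 0.45800
D_2 = 0.52441
Terminal value at year 2: TV = D_2×(1+g_2)/(r−g_2) = 0.54644/0.056 = 9.75777
P_0 = D_1/(1+r)^1 + D_2/(1+r)^2 + TV/(1+r)^2
    = 0.41712 + 0.43498 + 8.09368 = 8.94578

€8.95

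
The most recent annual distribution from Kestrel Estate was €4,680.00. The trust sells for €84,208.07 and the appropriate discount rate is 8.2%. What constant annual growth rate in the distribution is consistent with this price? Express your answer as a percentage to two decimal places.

2.50%

P = D₀(1+g)/(r−g) ⇒ P(r−g) = D₀(1+g) ⇒ g(P+D₀) = P·r − D₀
g = (P·r − D₀)/(P + D₀) = (€84,208.07×0.082 − €4,680.00) / (€84,208.07 + €4,680.00) = 0.025032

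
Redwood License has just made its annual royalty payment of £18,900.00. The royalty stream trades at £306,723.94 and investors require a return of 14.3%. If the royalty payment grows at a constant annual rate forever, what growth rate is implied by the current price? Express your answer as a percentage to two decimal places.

7.67%

P = D₀(1+g)/(r−g) ⇒ P(r−g) = D₀(1+g) ⇒ g(P+D₀) = P·r − D₀
g = (P·r − D₀)/(P + D₀) = (£306,723.94×0.143 − £18,900.00) / (£306,723.94 + £18,900.00) = 0.076658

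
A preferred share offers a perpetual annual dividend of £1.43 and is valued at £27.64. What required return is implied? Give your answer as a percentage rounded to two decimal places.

P = C/r ⇒ r = C/P = £1.43/£27.64 = 0.051737

5.17%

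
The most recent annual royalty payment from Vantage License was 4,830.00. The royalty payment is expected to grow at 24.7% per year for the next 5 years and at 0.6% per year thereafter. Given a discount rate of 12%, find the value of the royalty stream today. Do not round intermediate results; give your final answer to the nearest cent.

D_1 = 6023.01000
D_2 = 7510.69347
D_3 = 9365.83476
D_4 = 11679.19594
D_5 = 14563.95734
Terminal value at year 5: TV = D_5×(1+g_2)/(r−g_2) = 14651.34108/0.114 = 128520.53582
P_0 = D_1/(1+r)^1 + D_2/(1+r)^2 + D_3/(1+r)^3 + D_4/(1+r)^4 + D_5/(1+r)^5 + TV/(1+r)^5
    = 5377.68750 + 5987.47885 + 6666.41618 + 7422.34016 + 8263.98052 + 72926.00354 = 106643.90675

106643.91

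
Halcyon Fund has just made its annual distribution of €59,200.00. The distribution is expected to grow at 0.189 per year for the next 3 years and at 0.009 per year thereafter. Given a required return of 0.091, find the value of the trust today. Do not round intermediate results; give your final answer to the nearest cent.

€1154369.91

D_1 = 70388.80000
D_2 = 83692.28320
D_3 = 99510.12472
Terminal value at year 3: TV = D_3×(1+g_2)/(r−g_2) = 100405.71585/0.082 = 1224459.94936
P_0 = D_1/(1+r)^1 + D_2/(1+r)^2 + D_3/(1+r)^3 + TV/(1+r)^3
    = 64517.69019 + 70313.04642 + 76628.97542 + 942910.19759 = 1154369.90963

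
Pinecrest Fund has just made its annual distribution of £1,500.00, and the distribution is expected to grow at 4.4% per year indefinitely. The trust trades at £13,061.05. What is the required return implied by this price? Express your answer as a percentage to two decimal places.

16.39%

D₁ = £1,500.00 × 1.044 = £1,566.0000
P = D₁/(r − g) ⇒ r = D₁/P + g = £1,566.0000/£13,061.05 + 0.044 = 0.119898 + 0.044 = 0.163898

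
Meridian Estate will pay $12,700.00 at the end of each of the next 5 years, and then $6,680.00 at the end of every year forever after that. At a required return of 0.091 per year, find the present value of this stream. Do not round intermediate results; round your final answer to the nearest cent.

PV of 5-year annuity: $12,700.00 × [1 − (1+0.091)^−5] / 0.091 = 49270.66354
Perpetuity value at year 5: $6,680.00 / 0.091 = 73406.59341
PV of perpetuity: 73406.59341 / (1+0.091)^5 = 47491.00030
Total PV = 49270.66354 + 47491.00030 = 96761.66384

$96761.66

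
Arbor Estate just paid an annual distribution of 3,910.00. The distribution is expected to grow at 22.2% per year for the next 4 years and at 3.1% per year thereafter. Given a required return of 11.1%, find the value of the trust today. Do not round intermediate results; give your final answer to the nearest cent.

D_1 = 4778.02000
D_2 = 5838.74044
D_3 = 7134.94082
D_4 = 8718.89768
Terminal value at year 4: TV = D_4×(1+g_2)/(r−g_2) = 8989.18351/0.08 = 112364.79384
P_0 = D_1/(1+r)^1 + D_2/(1+r)^2 + D_3/(1+r)^3 + D_4/(1+r)^4 + TV/(1+r)^4
    = 4300.64806 + 4730.32577 + 5202.93258 + 5722.75753 + 73752.03763 = 93708.70157

93708.70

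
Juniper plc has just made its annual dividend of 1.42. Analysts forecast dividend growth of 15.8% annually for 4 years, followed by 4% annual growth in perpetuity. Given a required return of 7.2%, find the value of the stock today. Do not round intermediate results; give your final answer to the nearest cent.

D_1 = 1.64436
D_2 = 1.90417
D_3 = 2.20503
D_4 = 2.55342
Terminal value at year 4: TV = D_4×(1+g_2)/(r−g_2) = 2.65556/0.032 = 82.98621
P_0 = D_1/(1+r)^1 + D_2/(1+r)^2 + D_3/(1+r)^3 + D_4/(1+r)^4 + TV/(1+r)^4
    = 1.53392 + 1.65697 + 1.78990 + 1.93350 + 62.83864 = 69.75294

69.75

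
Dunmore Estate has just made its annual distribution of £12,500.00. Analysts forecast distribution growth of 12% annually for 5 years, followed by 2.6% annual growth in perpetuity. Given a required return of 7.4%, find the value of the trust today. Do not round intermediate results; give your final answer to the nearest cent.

£400526.65

D_1 = 14000.00000
D_2 = 15680.00000
D_3 = 17561.60000
D_4 = 19668.99200
D_5 = 22029.27104
Terminal value at year 5: TV = D_5×(1+g_2)/(r−g_2) = 22602.03209/0.048 = 470875.66848
P_0 = D_1/(1+r)^1 + D_2/(1+r)^2 + D_3/(1+r)^3 + D_4/(1+r)^4 + D_5/(1+r)^5 + TV/(1+r)^5
    = 13035.38175 + 13593.69419 + 14175.91945 + 14783.08174 + 15416.24911 + 329522.32481 = 400526.65105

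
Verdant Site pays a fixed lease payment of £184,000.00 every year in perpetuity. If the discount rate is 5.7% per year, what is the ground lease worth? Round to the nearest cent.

£3228070.18

Level perpetuity: PV = C / r = £184,000.00 / 0.057 = £3,228,070.18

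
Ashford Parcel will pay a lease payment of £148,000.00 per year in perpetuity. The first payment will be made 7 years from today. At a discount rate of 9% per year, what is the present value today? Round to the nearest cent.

Value at end of year 6: C / r = £148,000.00 / 0.09 = £1,644,444.4444
Discount to today: PV = £1,644,444.4444 / (1 + 0.09)^6 = £1,644,444.4444 / 1.677100 = £980,528.49

£980528.49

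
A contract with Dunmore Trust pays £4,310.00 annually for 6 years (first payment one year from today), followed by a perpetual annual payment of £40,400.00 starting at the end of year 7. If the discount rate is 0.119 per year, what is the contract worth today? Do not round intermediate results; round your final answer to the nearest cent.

PV of 6-year annuity: £4,310.00 × [1 − (1+0.119)^−6] / 0.119 = 17770.46617
Perpetuity value at year 6: £40,400.00 / 0.119 = 339495.79832
PV of perpetuity: 339495.79832 / (1+0.119)^6 = 172923.44720
Total PV = 17770.46617 + 172923.44720 = 190693.91338

£190693.91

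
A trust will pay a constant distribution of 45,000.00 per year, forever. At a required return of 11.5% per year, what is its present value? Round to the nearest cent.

Level perpetuity: PV = C / r = 45,000.00 / 0.115 = 391,304.35

391304.35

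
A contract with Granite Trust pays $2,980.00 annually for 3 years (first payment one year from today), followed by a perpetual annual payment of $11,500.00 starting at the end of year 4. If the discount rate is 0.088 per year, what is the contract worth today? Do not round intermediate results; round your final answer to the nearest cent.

PV of 3-year annuity: $2,980.00 × [1 − (1+0.088)^−3] / 0.088 = 7570.22683
Perpetuity value at year 3: $11,500.00 / 0.088 = 130681.81818
PV of perpetuity: 130681.81818 / (1+0.088)^3 = 101467.85558
Total PV = 7570.22683 + 101467.85558 = 109038.08241

$109038.08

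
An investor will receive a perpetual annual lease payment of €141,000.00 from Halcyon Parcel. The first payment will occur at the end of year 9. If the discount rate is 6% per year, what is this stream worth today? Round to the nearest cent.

€1474419.07

Value at end of year 8: C / r = €141,000.00 / 0.06 = €2,350,000.0000
Discount to today: PV = €2,350,000.0000 / (1 + 0.06)^8 = €2,350,000.0000 / 1.593848 = €1,474,419.07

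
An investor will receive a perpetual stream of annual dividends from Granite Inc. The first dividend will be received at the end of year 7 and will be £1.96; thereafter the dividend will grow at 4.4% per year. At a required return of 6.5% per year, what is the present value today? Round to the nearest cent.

Value at end of year 6: C₁ / (r − g) = £1.96 / (0.065 − 0.044) = £93.3333
Discount to today: PV = £93.3333 / (1 + 0.065)^6 = £93.3333 / 1.459142 = £63.96

£63.96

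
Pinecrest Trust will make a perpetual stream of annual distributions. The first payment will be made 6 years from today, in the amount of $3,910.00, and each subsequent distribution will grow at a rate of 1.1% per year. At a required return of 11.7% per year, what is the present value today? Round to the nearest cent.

Value at end of year 5: C₁ / (r − g) = $3,910.00 / (0.117 − 0.011) = $36,886.7925
Discount to today: PV = $36,886.7925 / (1 + 0.117)^5 = $36,886.7925 / 1.738865 = $21,213.14

$21213.14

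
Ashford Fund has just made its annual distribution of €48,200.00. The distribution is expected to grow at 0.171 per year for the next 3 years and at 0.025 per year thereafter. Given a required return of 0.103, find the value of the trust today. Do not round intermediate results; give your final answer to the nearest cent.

D_1 = 56442.20000
D_2 = 66093.81620
D_3 = 77395.85877
Terminal value at year 3: TV = D_3×(1+g_2)/(r−g_2) = 79330.75524/0.078 = 1017060.96461
P_0 = D_1/(1+r)^1 + D_2/(1+r)^2 + D_3/(1+r)^3 + TV/(1+r)^3
    = 51171.53218 + 54326.25946 + 57675.47582 + 757914.90664 = 921088.17411

€921088.17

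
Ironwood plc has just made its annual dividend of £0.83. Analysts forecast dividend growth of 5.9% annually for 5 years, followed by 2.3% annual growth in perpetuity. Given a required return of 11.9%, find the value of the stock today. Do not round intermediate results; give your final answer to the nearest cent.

D_1 = 0.87897
D_2 = 0.93083
D_3 = 0.98575
D_4 = 1.04391
D_5 = 1.10550
Terminal value at year 5: TV = D_5×(1+g_2)/(r−g_2) = 1.13092/0.096 = 11.78046
P_0 = D_1/(1+r)^1 + D_2/(1+r)^2 + D_3/(1+r)^3 + D_4/(1+r)^4 + D_5/(1+r)^5 + TV/(1+r)^5
    = 0.78550 + 0.74338 + 0.70352 + 0.66580 + 0.63010 + 6.71447 = 10.24276

£10.24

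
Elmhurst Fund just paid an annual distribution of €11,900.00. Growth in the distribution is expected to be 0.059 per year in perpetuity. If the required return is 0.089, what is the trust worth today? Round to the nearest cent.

€420070.00

D₁ = D₀ × (1 + g) = €11,900.00 × 1.059 = €12,602.1000
Growing perpetuity: P = D₁ / (r − g) = €12,602.1000 / (0.089 − 0.059) = €420,070.00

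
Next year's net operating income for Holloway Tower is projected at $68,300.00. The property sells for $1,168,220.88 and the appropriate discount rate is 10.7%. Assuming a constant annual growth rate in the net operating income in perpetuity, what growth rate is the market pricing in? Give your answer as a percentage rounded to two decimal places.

P = D₁/(r−g) ⇒ g = r − D₁/P = 0.107 − $68,300.00/$1,168,220.88 = 0.048535

4.85%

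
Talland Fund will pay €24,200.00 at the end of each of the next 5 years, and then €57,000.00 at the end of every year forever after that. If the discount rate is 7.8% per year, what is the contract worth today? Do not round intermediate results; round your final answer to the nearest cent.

€599115.10

PV of 5-year annuity: €24,200.00 × [1 − (1+0.078)^−5] / 0.078 = 97135.05999
Perpetuity value at year 5: €57,000.00 / 0.078 = 730769.23077
PV of perpetuity: 730769.23077 / (1+0.078)^5 = 501980.03987
Total PV = 97135.05999 + 501980.03987 = 599115.09987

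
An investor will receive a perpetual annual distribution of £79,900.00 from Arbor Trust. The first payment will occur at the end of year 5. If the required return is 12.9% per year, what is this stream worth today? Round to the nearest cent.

£381224.94

Value at end of year 4: C / r = £79,900.00 / 0.129 = £619,379.8450
Discount to today: PV = £619,379.8450 / (1 + 0.129)^4 = £619,379.8450 / 1.624710 = £381,224.94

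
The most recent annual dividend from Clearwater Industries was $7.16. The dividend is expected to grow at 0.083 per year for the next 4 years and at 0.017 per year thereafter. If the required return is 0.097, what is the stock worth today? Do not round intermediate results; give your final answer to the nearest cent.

$114.20

D_1 = 7.75428
D_2 = 8.39789
D_3 = 9.09491
D_4 = 9.84979
Terminal value at year 4: TV = D_4×(1+g_2)/(r−g_2) = 10.01723/0.08 = 125.21542
P_0 = D_1/(1+r)^1 + D_2/(1+r)^2 + D_3/(1+r)^3 + D_4/(1+r)^4 + TV/(1+r)^4
    = 7.06862 + 6.97841 + 6.88935 + 6.80143 + 86.46320 = 114.20102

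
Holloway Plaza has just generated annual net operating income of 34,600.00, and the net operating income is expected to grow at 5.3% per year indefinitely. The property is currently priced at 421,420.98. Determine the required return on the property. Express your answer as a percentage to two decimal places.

D₁ = 34,600.00 × 1.053 = 36,433.8000
P = D₁/(r − g) ⇒ r = D₁/P + g = 36,433.8000/421,420.98 + 0.053 = 0.086455 + 0.053 = 0.139455

13.95%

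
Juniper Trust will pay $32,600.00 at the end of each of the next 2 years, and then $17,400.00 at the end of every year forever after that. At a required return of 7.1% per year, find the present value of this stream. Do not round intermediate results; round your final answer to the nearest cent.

PV of 2-year annuity: $32,600.00 × [1 − (1+0.071)^−2] / 0.071 = 58859.79664
Perpetuity value at year 2: $17,400.00 / 0.071 = 245070.42254
PV of perpetuity: 245070.42254 / (1+0.071)^2 = 213654.45746
Total PV = 58859.79664 + 213654.45746 = 272514.25410

$272514.25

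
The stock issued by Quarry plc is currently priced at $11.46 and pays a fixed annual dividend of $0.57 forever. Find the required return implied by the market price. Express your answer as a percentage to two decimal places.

P = C/r ⇒ r = C/P = $0.57/$11.46 = 0.049738

4.97%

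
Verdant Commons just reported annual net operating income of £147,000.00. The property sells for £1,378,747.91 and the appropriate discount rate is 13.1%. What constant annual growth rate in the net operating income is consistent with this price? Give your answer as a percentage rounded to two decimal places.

2.20%

P = D₀(1+g)/(r−g) ⇒ P(r−g) = D₀(1+g) ⇒ g(P+D₀) = P·r − D₀
g = (P·r − D₀)/(P + D₀) = (£1,378,747.91×0.131 − £147,000.00) / (£1,378,747.91 + £147,000.00) = 0.022032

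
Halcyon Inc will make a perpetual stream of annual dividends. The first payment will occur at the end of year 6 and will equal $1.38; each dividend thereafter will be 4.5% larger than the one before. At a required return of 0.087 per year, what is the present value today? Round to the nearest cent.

$21.65

Value at end of year 5: C₁ / (r − g) = $1.38 / (0.087 − 0.045) = $32.8571
Discount to today: PV = $32.8571 / (1 + 0.087)^5 = $32.8571 / 1.517566 = $21.65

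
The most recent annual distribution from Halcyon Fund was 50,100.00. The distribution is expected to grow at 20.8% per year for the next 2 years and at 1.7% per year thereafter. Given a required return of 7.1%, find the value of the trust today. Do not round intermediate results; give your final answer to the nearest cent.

D_1 = 60520.80000
D_2 = 73109.12640
Terminal value at year 2: TV = D_2×(1+g_2)/(r−g_2) = 74351.98155/0.054 = 1376888.54720
P_0 = D_1/(1+r)^1 + D_2/(1+r)^2 + TV/(1+r)^2
    = 56508.68347 + 63737.15185 + 1200383.02659 = 1320628.86192

1320628.86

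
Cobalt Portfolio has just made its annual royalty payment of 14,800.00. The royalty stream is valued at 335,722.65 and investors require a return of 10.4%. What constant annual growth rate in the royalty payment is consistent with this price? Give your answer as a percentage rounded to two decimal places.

P = D₀(1+g)/(r−g) ⇒ P(r−g) = D₀(1+g) ⇒ g(P+D₀) = P·r − D₀
g = (P·r − D₀)/(P + D₀) = (335,722.65×0.104 − 14,800.00) / (335,722.65 + 14,800.00) = 0.057386

5.74%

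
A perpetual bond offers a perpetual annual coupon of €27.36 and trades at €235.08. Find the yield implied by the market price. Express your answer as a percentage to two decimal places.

P = C/r ⇒ r = C/P = €27.36/€235.08 = 0.116386

11.64%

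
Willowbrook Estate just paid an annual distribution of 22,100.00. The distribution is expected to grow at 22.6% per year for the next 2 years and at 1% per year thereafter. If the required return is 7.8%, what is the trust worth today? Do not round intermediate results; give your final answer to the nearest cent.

D_1 = 27094.60000
D_2 = 33217.97960
Terminal value at year 2: TV = D_2×(1+g_2)/(r−g_2) = 33550.15940/0.068 = 493384.69700
P_0 = D_1/(1+r)^1 + D_2/(1+r)^2 + TV/(1+r)^2
    = 25134.13729 + 28584.83518 + 424568.87540 = 478287.84787

478287.85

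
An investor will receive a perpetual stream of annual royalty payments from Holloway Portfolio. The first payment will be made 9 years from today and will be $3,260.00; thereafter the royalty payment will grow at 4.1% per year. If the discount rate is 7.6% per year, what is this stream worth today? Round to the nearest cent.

$51838.38

Value at end of year 8: C₁ / (r − g) = $3,260.00 / (0.076 − 0.041) = $93,142.8571
Discount to today: PV = $93,142.8571 / (1 + 0.076)^8 = $93,142.8571 / 1.796794 = $51,838.38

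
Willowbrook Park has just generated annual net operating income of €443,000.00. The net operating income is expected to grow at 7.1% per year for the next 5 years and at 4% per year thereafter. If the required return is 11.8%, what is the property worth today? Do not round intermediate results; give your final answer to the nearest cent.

D_1 = 474453.00000
D_2 = 508139.16300
D_3 = 544217.04357
D_4 = 582856.45367
D_5 = 624239.26188
Terminal value at year 5: TV = D_5×(1+g_2)/(r−g_2) = 649208.83235/0.078 = 8323190.15836
P_0 = D_1/(1+r)^1 + D_2/(1+r)^2 + D_3/(1+r)^3 + D_4/(1+r)^4 + D_5/(1+r)^5 + TV/(1+r)^5
    = 424376.56530 + 406536.04779 + 389445.53415 + 373073.49470 + 357389.72525 + 4765196.33666 = 6716017.70385

€6716017.70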